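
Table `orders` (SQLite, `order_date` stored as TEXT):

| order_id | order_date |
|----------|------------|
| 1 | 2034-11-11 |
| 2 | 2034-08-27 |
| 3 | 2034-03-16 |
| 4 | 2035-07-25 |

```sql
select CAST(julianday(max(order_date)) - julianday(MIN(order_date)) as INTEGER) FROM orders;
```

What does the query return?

MIN = 2034-03-16, MAX = 2035-07-25.
15 days remain in March 2034 after the 16th (31 − 16).
Full months from April 2034 through June 2035 contribute their day counts.
Then 25 days into July 2035.
Total: 15 + 30 + 31 + 30 + 31 + 31 + 30 + 31 + 30 + 31 + 31 + 28 + 31 + 30 + 31 + 30 + 25 = 496.

496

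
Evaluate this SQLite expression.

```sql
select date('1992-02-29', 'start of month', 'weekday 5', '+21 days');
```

`start of month` rewinds 1992-02-29 to 1992-02-01.
`weekday 5` advances to the next Friday; 1992-02-01 is a Saturday, so it moves forward to 1992-02-07.
Advancing 21 more days within February lands on 1992-02-28.

1992-02-28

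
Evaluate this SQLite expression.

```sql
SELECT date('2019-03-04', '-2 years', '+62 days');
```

2017-05-05

Adding -2 years to 2019-03-04 gives 2017-03-04.
Applying '+62 days' to 2017-03-04: counting 62 days forward gives 2017-05-05.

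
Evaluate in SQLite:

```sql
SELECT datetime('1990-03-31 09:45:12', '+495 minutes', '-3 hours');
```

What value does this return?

1990-03-31 15:00:12

495 minutes = 8h 15m; +495 minutes from 1990-03-31 09:45:12 is 1990-03-31 18:00:12.
-3 hours from 1990-03-31 18:00:12 is 1990-03-31 15:00:12.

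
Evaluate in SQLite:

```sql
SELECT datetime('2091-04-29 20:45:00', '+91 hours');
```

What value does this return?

2091-05-03 15:45:00

+91 hours from 2091-04-29 20:45:00 is 2091-05-03 15:45:00 (crosses midnight).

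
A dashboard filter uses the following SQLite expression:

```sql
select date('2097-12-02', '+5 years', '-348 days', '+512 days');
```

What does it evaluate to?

Adding +5 years to 2097-12-02 gives 2102-12-02.
Applying '-348 days' to 2102-12-02: counting 348 days back gives 2101-12-19.
Applying '+512 days' to 2101-12-19: counting 512 days forward gives 2103-05-15.

2103-05-15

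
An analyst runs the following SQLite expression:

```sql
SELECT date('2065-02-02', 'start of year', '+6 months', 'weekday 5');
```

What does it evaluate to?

2065-07-03

`start of year` rewinds 2065-02-02 to 2065-01-01.
Adding +6 months to 2065-01-01 gives 2065-07-01.
`weekday 5` advances to the next Friday; 2065-07-01 is a Wednesday, so it moves forward to 2065-07-03.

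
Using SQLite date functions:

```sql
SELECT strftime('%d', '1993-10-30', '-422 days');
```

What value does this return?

03

First apply '-422 days': 1993-10-30 → 1992-09-03.
`%d` extracts the 2-digit day of month: 03.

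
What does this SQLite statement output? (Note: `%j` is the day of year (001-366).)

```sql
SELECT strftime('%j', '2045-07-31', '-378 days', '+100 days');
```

300

First apply '-378 days', '+100 days': 2045-07-31 → 2044-10-26.
Day-of-year for 2044-10-26: days since 2044-01-01 inclusive = 300, zero-padded to 300.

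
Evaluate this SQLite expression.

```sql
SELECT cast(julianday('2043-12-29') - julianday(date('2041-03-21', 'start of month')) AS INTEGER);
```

1033

`start of month` rewinds 2041-03-21 to 2041-03-01.
30 days remain in March 2041 after the 1st (31 − 1).
Full months from April 2041 through November 2043 contribute their day counts.
Then 29 days into December 2043.
Total: 30 + 30 + 31 + 30 + 31 + 31 + 30 + 31 + 30 + 31 + 31 + 28 + 31 + 30 + 31 + 30 + 31 + 31 + 30 + 31 + 30 + 31 + 31 + 28 + 31 + 30 + 31 + 30 + 31 + 31 + 30 + 31 + 30 + 29 = 1033.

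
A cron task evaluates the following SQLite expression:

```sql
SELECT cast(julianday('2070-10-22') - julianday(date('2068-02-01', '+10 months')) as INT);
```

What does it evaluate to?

690

Adding +10 months to 2068-02-01 gives 2068-12-01.
30 days remain in December 2068 after the 1st (31 − 1).
Full months from January 2069 through September 2070 contribute their day counts.
Then 22 days into October 2070.
Total: 30 + 31 + 28 + 31 + 30 + 31 + 30 + 31 + 31 + 30 + 31 + 30 + 31 + 31 + 28 + 31 + 30 + 31 + 30 + 31 + 31 + 30 + 22 = 690.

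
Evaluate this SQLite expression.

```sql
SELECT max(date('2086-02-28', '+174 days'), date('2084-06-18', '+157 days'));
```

date('2086-02-28', '+174 days') → 2086-08-21.
date('2084-06-18', '+157 days') → 2084-11-22.
Later of the two is 2086-08-21.

2086-08-21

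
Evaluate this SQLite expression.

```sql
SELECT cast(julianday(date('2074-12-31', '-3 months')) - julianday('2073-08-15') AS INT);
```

412

Adding -3 months to 2074-12-31 targets 2074-09-31. September 2074 has only 30 days, so SQLite normalizes the 1-day overflow forward to 2074-10-01.
16 days remain in August 2073 after the 15th (31 − 15).
Full months from September 2073 through September 2074 contribute their day counts.
Then 1 day into October 2074.
Total: 16 + 30 + 31 + 30 + 31 + 31 + 28 + 31 + 30 + 31 + 30 + 31 + 31 + 30 + 1 = 412.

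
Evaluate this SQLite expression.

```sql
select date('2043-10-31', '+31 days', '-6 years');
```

2037-12-01

October 2043 has 31 days; 0 remain after the 31st, so 1 days reach 2043-11-01.
November 2043 has 30 days; 29 remain after the 1st, so 30 days reach 2043-12-01.
Adding -6 years to 2043-12-01 gives 2037-12-01.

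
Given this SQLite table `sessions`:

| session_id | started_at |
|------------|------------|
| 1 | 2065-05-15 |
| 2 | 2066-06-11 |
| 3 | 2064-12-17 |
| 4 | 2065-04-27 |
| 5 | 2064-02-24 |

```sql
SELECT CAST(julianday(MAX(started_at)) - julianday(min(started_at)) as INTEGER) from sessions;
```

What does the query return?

MIN = 2064-02-24, MAX = 2066-06-11.
5 days remain in February 2064 after the 24th (29 − 24).
Full months from March 2064 through May 2066 contribute their day counts.
Then 11 days into June 2066.
Total: 5 + 31 + 30 + 31 + 30 + 31 + 31 + 30 + 31 + 30 + 31 + 31 + 28 + 31 + 30 + 31 + 30 + 31 + 31 + 30 + 31 + 30 + 31 + 31 + 28 + 31 + 30 + 31 + 11 = 838.

838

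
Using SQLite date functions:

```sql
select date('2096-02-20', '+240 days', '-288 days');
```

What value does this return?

2096-01-03

Applying '+240 days' to 2096-02-20: counting 240 days forward gives 2096-10-17.
Applying '-288 days' to 2096-10-17: counting 288 days back gives 2096-01-03.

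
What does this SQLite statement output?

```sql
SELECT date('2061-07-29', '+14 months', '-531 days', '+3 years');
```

Adding +14 months to 2061-07-29 gives 2062-09-29.
Applying '-531 days' to 2062-09-29: counting 531 days back gives 2061-04-16.
Adding +3 years to 2061-04-16 gives 2064-04-16.

2064-04-16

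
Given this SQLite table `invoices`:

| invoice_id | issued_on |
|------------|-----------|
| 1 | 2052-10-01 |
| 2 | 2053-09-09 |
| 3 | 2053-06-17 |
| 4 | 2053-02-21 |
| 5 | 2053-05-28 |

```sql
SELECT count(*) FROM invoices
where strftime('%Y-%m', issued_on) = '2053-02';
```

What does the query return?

Rows with year-month 2053-02: 2053-02-21 → 1.

1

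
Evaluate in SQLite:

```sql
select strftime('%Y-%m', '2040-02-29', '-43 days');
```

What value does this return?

First apply '-43 days': 2040-02-29 → 2040-01-17.
`%Y-%m` extracts the year-month: 2040-01.

2040-01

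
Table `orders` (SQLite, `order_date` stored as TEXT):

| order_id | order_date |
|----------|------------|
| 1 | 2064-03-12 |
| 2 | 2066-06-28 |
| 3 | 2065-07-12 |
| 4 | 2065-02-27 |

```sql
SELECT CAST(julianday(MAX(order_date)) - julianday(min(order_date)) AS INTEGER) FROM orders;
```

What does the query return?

838

MIN = 2064-03-12, MAX = 2066-06-28.
19 days remain in March 2064 after the 12th (31 − 12).
Full months from April 2064 through May 2066 contribute their day counts.
Then 28 days into June 2066.
Total: 19 + 30 + 31 + 30 + 31 + 31 + 30 + 31 + 30 + 31 + 31 + 28 + 31 + 30 + 31 + 30 + 31 + 31 + 30 + 31 + 30 + 31 + 31 + 28 + 31 + 30 + 31 + 28 = 838.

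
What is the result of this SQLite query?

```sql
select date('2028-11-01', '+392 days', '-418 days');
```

Applying '+392 days' to 2028-11-01: counting 392 days forward gives 2029-11-28.
Applying '-418 days' to 2029-11-28: counting 418 days back gives 2028-10-06.

2028-10-06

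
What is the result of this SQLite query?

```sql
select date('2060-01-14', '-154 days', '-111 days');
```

2059-04-24

Applying '-154 days' to 2060-01-14: counting 154 days back gives 2059-08-13.
Applying '-111 days' to 2059-08-13: counting 111 days back gives 2059-04-24.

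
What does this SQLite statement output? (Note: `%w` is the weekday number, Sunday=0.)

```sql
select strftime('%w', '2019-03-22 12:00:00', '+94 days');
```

1

First apply '+94 days': 2019-03-22 12:00:00 → 2019-06-24 12:00:00.
2019-06-24 is a Monday; with Sunday=0 that is 1.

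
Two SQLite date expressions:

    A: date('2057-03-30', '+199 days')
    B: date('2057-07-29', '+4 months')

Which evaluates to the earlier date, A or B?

A

A = 2057-10-15.
B = 2057-11-29.
A is earlier.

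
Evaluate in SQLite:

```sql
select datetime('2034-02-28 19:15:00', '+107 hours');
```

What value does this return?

+107 hours from 2034-02-28 19:15:00 is 2034-03-05 06:15:00 (crosses midnight).

2034-03-05 06:15:00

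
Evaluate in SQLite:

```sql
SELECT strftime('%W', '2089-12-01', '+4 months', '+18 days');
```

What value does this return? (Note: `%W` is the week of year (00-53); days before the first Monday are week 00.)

First apply '+4 months', '+18 days': 2089-12-01 → 2090-04-19.
2090-04-19 is a Wednesday. SQLite's %W counts Mondays since the year started; the result is 16.

16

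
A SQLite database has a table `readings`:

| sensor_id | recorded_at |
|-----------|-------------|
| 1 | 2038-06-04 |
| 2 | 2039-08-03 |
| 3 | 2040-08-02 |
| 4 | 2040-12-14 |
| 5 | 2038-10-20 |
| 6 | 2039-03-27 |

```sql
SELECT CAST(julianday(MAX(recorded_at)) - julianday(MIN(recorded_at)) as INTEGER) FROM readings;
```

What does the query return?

924

MIN = 2038-06-04, MAX = 2040-12-14.
26 days remain in June 2038 after the 4th (30 − 4).
Full months from July 2038 through November 2040 contribute their day counts.
Then 14 days into December 2040.
Total: 26 + 31 + 31 + 30 + 31 + 30 + 31 + 31 + 28 + 31 + 30 + 31 + 30 + 31 + 31 + 30 + 31 + 30 + 31 + 31 + 29 + 31 + 30 + 31 + 30 + 31 + 31 + 30 + 31 + 30 + 14 = 924.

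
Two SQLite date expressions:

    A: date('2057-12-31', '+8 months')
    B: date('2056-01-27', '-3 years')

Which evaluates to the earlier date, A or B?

B

A = 2058-08-31.
B = 2053-01-27.
B is earlier.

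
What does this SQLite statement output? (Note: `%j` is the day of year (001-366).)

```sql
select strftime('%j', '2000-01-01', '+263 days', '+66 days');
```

First apply '+263 days', '+66 days': 2000-01-01 → 2000-11-25.
Day-of-year for 2000-11-25: days since 2000-01-01 inclusive = 330, zero-padded to 330.

330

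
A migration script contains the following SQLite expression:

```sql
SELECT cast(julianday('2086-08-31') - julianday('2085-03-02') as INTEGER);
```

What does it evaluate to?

29 days remain in March 2085 after the 2nd (31 − 2).
Full months from April 2085 through July 2086 contribute their day counts.
Then 31 days into August 2086.
Total: 29 + 30 + 31 + 30 + 31 + 31 + 30 + 31 + 30 + 31 + 31 + 28 + 31 + 30 + 31 + 30 + 31 + 31 = 547.

547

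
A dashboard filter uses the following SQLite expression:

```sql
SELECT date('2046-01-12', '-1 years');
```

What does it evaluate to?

Adding -1 year to 2046-01-12 gives 2045-01-12.

2045-01-12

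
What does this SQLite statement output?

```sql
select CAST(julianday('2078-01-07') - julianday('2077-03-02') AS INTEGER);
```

311

29 days remain in March 2077 after the 2nd (31 − 2).
Full months from April 2077 through December 2077 contribute their day counts.
Then 7 days into January 2078.
Total: 29 + 30 + 31 + 30 + 31 + 31 + 30 + 31 + 30 + 31 + 7 = 311.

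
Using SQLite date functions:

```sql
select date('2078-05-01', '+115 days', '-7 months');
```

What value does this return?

Applying '+115 days' to 2078-05-01: counting 115 days forward gives 2078-08-24.
Adding -7 months to 2078-08-24 gives 2078-01-24.

2078-01-24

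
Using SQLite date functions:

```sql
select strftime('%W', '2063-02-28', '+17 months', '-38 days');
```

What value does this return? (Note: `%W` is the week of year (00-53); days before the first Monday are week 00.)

24

First apply '+17 months', '-38 days': 2063-02-28 → 2064-06-20.
2064-06-20 is a Friday. SQLite's %W counts Mondays since the year started; the result is 24.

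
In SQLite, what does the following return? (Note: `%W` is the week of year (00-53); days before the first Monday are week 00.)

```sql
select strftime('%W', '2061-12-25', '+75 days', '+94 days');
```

First apply '+75 days', '+94 days': 2061-12-25 → 2062-06-12.
2062-06-12 is a Monday. SQLite's %W counts Mondays since the year started; the result is 24.

24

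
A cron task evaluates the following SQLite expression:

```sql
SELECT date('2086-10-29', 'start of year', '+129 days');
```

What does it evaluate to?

`start of year` rewinds 2086-10-29 to 2086-01-01.
Applying '+129 days' to 2086-01-01: counting 129 days forward gives 2086-05-10.

2086-05-10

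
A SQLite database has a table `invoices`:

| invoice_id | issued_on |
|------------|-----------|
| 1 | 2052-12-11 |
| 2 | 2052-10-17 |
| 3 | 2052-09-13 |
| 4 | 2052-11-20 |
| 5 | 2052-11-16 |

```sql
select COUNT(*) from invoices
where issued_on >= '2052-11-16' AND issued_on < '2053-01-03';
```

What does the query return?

3

Rows in [2052-11-16, 2053-01-03): 2052-12-11, 2052-11-20, 2052-11-16 → 3 rows.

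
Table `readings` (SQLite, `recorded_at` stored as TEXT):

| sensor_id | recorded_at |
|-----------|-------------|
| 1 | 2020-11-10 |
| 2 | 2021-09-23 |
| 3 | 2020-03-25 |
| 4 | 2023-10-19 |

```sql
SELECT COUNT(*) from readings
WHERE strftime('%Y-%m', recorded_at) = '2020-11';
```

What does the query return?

1

Rows with year-month 2020-11: 2020-11-10 → 1.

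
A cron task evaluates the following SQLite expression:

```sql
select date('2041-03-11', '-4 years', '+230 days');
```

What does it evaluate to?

Adding -4 years to 2041-03-11 gives 2037-03-11.
Applying '+230 days' to 2037-03-11: counting 230 days forward gives 2037-10-27.

2037-10-27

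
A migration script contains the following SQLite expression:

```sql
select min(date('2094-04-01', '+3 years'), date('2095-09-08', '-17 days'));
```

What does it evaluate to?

2095-08-22

date('2094-04-01', '+3 years') → 2097-04-01.
date('2095-09-08', '-17 days') → 2095-08-22.
Earlier of the two is 2095-08-22.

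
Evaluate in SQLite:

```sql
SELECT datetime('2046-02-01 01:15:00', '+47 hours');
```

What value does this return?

2046-02-03 00:15:00

+47 hours from 2046-02-01 01:15:00 is 2046-02-03 00:15:00 (crosses midnight).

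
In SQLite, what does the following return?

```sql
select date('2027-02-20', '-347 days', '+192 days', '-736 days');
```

2024-09-12

Applying '-347 days' to 2027-02-20: counting 347 days back gives 2026-03-10.
Applying '+192 days' to 2026-03-10: counting 192 days forward gives 2026-09-18.
Applying '-736 days' to 2026-09-18: counting 736 days back gives 2024-09-12.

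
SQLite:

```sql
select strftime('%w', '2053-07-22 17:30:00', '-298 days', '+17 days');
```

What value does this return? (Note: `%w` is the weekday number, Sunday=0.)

First apply '-298 days', '+17 days': 2053-07-22 17:30:00 → 2052-10-14 17:30:00.
2052-10-14 is a Monday; with Sunday=0 that is 1.

1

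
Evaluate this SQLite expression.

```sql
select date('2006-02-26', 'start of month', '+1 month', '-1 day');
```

`start of month` rewinds 2006-02-26 to 2006-02-01.
Adding +1 month to 2006-02-01 gives 2006-03-01.
Going back 1 day from 2006-03-01 reaches 2006-02-28 (last day of February, 28 days).

2006-02-28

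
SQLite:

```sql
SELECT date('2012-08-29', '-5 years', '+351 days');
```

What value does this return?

Adding -5 years to 2012-08-29 gives 2007-08-29.
Applying '+351 days' to 2007-08-29: counting 351 days forward gives 2008-08-14.

2008-08-14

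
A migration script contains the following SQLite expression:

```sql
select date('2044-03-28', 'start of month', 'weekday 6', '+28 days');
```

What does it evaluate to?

`start of month` rewinds 2044-03-28 to 2044-03-01.
`weekday 6` advances to the next Saturday; 2044-03-01 is a Tuesday, so it moves forward to 2044-03-05.
March 2044 has 31 days; 26 remain after the 5th, so 27 days reach 2044-04-01.
Advancing 1 more day within April lands on 2044-04-02.

2044-04-02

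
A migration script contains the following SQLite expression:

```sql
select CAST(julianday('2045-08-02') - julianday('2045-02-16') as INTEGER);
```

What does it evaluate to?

167

12 days remain in February 2045 after the 16th (28 − 16).
March 2045: 31 days.
April 2045: 30 days.
May 2045: 31 days.
June 2045: 30 days.
July 2045: 31 days.
Then 2 days into August 2045.
Total: 12 + 31 + 30 + 31 + 30 + 31 + 2 = 167.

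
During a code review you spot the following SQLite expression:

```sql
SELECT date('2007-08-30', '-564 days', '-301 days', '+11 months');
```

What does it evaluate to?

Applying '-564 days' to 2007-08-30: counting 564 days back gives 2006-02-12.
Applying '-301 days' to 2006-02-12: counting 301 days back gives 2005-04-17.
Adding +11 months to 2005-04-17 gives 2006-03-17.

2006-03-17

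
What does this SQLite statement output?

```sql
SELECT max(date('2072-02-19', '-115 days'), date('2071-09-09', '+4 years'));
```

date('2072-02-19', '-115 days') → 2071-10-27.
date('2071-09-09', '+4 years') → 2075-09-09.
Later of the two is 2075-09-09.

2075-09-09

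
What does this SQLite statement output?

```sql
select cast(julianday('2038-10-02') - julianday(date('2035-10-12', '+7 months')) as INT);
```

873

Adding +7 months to 2035-10-12 gives 2036-05-12.
19 days remain in May 2036 after the 12th (31 − 12).
Full months from June 2036 through September 2038 contribute their day counts.
Then 2 days into October 2038.
Total: 19 + 30 + 31 + 31 + 30 + 31 + 30 + 31 + 31 + 28 + 31 + 30 + 31 + 30 + 31 + 31 + 30 + 31 + 30 + 31 + 31 + 28 + 31 + 30 + 31 + 30 + 31 + 31 + 30 + 2 = 873.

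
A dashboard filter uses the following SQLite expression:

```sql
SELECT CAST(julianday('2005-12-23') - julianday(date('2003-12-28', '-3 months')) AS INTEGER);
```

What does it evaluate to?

817

Adding -3 months to 2003-12-28 gives 2003-09-28.
2 days remain in September 2003 after the 28th (30 − 28).
Full months from October 2003 through November 2005 contribute their day counts.
Then 23 days into December 2005.
Total: 2 + 31 + 30 + 31 + 31 + 29 + 31 + 30 + 31 + 30 + 31 + 31 + 30 + 31 + 30 + 31 + 31 + 28 + 31 + 30 + 31 + 30 + 31 + 31 + 30 + 31 + 30 + 23 = 817.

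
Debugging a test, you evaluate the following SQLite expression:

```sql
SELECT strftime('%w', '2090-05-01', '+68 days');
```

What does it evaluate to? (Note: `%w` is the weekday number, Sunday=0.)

6

First apply '+68 days': 2090-05-01 → 2090-07-08.
2090-07-08 is a Saturday; with Sunday=0 that is 6.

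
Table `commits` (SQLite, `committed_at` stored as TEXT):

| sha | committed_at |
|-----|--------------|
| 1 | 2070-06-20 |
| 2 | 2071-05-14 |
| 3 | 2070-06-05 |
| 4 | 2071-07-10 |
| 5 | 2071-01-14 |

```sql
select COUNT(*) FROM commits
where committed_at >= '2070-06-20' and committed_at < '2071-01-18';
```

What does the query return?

2

Rows in [2070-06-20, 2071-01-18): 2070-06-20, 2071-01-14 → 2 rows.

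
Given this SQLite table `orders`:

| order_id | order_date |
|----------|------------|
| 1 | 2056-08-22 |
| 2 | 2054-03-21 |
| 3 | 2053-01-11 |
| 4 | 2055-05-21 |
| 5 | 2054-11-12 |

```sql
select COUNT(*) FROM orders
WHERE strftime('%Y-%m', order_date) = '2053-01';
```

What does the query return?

1

Rows with year-month 2053-01: 2053-01-11 → 1.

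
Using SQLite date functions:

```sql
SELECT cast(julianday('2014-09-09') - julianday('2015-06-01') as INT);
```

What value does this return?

21 days remain in September 2014 after the 9th (30 − 9).
Full months from October 2014 through May 2015 contribute their day counts.
Then 1 day into June 2015.
Total: 21 + 31 + 30 + 31 + 31 + 28 + 31 + 30 + 31 + 1 = 265.
The subtraction is earlier − later, so the result is −265 → -265.

-265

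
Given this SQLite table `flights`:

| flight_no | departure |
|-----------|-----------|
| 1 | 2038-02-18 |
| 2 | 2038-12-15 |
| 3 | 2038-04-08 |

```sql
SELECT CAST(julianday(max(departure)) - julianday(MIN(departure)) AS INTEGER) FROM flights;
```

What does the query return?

300

MIN = 2038-02-18, MAX = 2038-12-15.
10 days remain in February 2038 after the 18th (28 − 18).
Full months from March 2038 through November 2038 contribute their day counts.
Then 15 days into December 2038.
Total: 10 + 31 + 30 + 31 + 30 + 31 + 31 + 30 + 31 + 30 + 15 = 300.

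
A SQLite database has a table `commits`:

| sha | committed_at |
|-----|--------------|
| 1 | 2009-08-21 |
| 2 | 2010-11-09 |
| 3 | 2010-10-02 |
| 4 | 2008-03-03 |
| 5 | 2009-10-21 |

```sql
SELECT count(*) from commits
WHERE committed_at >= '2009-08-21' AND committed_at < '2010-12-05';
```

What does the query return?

4

Rows in [2009-08-21, 2010-12-05): 2009-08-21, 2010-11-09, 2010-10-02, 2009-10-21 → 4 rows.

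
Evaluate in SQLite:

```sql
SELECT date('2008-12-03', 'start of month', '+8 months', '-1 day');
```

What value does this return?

`start of month` rewinds 2008-12-03 to 2008-12-01.
Adding +8 months to 2008-12-01 gives 2009-08-01.
Going back 1 day from 2009-08-01 reaches 2009-07-31 (last day of July, 31 days).

2009-07-31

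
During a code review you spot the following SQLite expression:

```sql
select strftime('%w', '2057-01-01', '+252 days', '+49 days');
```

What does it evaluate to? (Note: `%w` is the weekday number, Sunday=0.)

First apply '+252 days', '+49 days': 2057-01-01 → 2057-10-29.
2057-10-29 is a Monday; with Sunday=0 that is 1.

1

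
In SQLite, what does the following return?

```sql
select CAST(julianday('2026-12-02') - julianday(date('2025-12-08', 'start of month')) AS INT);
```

366

`start of month` rewinds 2025-12-08 to 2025-12-01.
30 days remain in December 2025 after the 1st (31 − 1).
Full months from January 2026 through November 2026 contribute their day counts.
Then 2 days into December 2026.
Total: 30 + 31 + 28 + 31 + 30 + 31 + 30 + 31 + 31 + 30 + 31 + 30 + 2 = 366.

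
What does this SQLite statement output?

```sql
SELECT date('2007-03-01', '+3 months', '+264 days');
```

Adding +3 months to 2007-03-01 gives 2007-06-01.
Applying '+264 days' to 2007-06-01: counting 264 days forward gives 2008-02-20.

2008-02-20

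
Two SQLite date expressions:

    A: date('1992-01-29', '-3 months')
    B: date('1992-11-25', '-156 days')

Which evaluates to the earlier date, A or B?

A = 1991-10-29.
B = 1992-06-22.
A is earlier.

A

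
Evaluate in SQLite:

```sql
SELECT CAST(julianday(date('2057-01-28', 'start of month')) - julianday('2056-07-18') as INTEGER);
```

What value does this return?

`start of month` rewinds 2057-01-28 to 2057-01-01.
13 days remain in July 2056 after the 18th (31 − 18).
August 2056: 31 days.
September 2056: 30 days.
October 2056: 31 days.
November 2056: 30 days.
December 2056: 31 days.
Then 1 day into January 2057.
Total: 13 + 31 + 30 + 31 + 30 + 31 + 1 = 167.

167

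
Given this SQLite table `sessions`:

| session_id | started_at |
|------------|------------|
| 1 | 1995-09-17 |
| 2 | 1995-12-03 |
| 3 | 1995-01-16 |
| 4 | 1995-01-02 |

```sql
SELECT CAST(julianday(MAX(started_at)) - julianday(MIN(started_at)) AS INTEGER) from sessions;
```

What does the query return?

335

MIN = 1995-01-02, MAX = 1995-12-03.
29 days remain in January 1995 after the 2nd (31 − 2).
Full months from February 1995 through November 1995 contribute their day counts.
Then 3 days into December 1995.
Total: 29 + 28 + 31 + 30 + 31 + 30 + 31 + 31 + 30 + 31 + 30 + 3 = 335.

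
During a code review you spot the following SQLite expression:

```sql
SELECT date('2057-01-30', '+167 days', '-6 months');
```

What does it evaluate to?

Applying '+167 days' to 2057-01-30: counting 167 days forward gives 2057-07-16.
Adding -6 months to 2057-07-16 gives 2057-01-16.

2057-01-16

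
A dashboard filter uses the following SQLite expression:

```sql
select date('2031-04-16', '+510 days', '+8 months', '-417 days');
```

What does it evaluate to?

2032-03-16

Applying '+510 days' to 2031-04-16: counting 510 days forward gives 2032-09-07.
Adding +8 months to 2032-09-07 gives 2033-05-07.
Applying '-417 days' to 2033-05-07: counting 417 days back gives 2032-03-16.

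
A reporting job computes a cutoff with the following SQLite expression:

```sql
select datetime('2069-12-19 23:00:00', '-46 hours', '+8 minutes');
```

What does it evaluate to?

-46 hours from 2069-12-19 23:00:00 is 2069-12-18 01:00:00 (crosses midnight).
+8 minutes from 2069-12-18 01:00:00 is 2069-12-18 01:08:00.

2069-12-18 01:08:00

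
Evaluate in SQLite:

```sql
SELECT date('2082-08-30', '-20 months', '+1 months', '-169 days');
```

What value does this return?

2080-08-14

Adding -20 months to 2082-08-30 gives 2080-12-30.
Adding +1 month to 2080-12-30 gives 2081-01-30.
Applying '-169 days' to 2081-01-30: counting 169 days back gives 2080-08-14.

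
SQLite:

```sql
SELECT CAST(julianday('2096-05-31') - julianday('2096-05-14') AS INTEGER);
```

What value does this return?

Both dates are in May 2096: 31 − 14 = 17.

17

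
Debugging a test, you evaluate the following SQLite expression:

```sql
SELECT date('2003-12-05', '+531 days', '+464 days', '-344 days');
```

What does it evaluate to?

Applying '+531 days' to 2003-12-05: counting 531 days forward gives 2005-05-19.
Applying '+464 days' to 2005-05-19: counting 464 days forward gives 2006-08-26.
Applying '-344 days' to 2006-08-26: counting 344 days back gives 2005-09-16.

2005-09-16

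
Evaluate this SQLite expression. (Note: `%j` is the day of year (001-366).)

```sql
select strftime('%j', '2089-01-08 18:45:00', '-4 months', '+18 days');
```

270

First apply '-4 months', '+18 days': 2089-01-08 18:45:00 → 2088-09-26 18:45:00.
Day-of-year for 2088-09-26: days since 2088-01-01 inclusive = 270, zero-padded to 270.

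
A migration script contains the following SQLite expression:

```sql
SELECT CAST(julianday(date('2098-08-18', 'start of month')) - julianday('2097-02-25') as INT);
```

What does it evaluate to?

`start of month` rewinds 2098-08-18 to 2098-08-01.
3 days remain in February 2097 after the 25th (28 − 25).
Full months from March 2097 through July 2098 contribute their day counts.
Then 1 day into August 2098.
Total: 3 + 31 + 30 + 31 + 30 + 31 + 31 + 30 + 31 + 30 + 31 + 31 + 28 + 31 + 30 + 31 + 30 + 31 + 1 = 522.

522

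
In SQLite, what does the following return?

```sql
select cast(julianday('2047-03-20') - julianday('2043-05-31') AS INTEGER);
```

1389

0 days remain in May 2043 after the 31st (31 − 31).
Full months from June 2043 through February 2047 contribute their day counts.
Then 20 days into March 2047.
Total: 0 + 30 + 31 + 31 + 30 + 31 + 30 + 31 + 31 + 29 + 31 + 30 + 31 + 30 + 31 + 31 + 30 + 31 + 30 + 31 + 31 + 28 + 31 + 30 + 31 + 30 + 31 + 31 + 30 + 31 + 30 + 31 + 31 + 28 + 31 + 30 + 31 + 30 + 31 + 31 + 30 + 31 + 30 + 31 + 31 + 28 + 20 = 1389.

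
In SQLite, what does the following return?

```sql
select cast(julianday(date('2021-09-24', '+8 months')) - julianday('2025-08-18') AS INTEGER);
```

Adding +8 months to 2021-09-24 gives 2022-05-24.
7 days remain in May 2022 after the 24th (31 − 24).
Full months from June 2022 through July 2025 contribute their day counts.
Then 18 days into August 2025.
Total: 7 + 30 + 31 + 31 + 30 + 31 + 30 + 31 + 31 + 28 + 31 + 30 + 31 + 30 + 31 + 31 + 30 + 31 + 30 + 31 + 31 + 29 + 31 + 30 + 31 + 30 + 31 + 31 + 30 + 31 + 30 + 31 + 31 + 28 + 31 + 30 + 31 + 30 + 31 + 18 = 1182.
The subtraction is earlier − later, so the result is −1182 → -1182.

-1182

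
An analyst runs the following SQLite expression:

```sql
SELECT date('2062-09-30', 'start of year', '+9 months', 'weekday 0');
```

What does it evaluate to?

`start of year` rewinds 2062-09-30 to 2062-01-01.
Adding +9 months to 2062-01-01 gives 2062-10-01.
`weekday 0` advances to the next Sunday; 2062-10-01 is already a Sunday, so it stays at 2062-10-01.

2062-10-01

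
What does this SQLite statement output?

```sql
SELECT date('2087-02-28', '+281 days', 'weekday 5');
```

2087-12-12

Applying '+281 days' to 2087-02-28: counting 281 days forward gives 2087-12-06.
`weekday 5` advances to the next Friday; 2087-12-06 is a Saturday, so it moves forward to 2087-12-12.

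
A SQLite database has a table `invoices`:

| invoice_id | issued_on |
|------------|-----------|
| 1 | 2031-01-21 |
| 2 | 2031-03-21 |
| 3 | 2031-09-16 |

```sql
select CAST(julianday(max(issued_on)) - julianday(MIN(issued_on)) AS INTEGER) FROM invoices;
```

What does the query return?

238

MIN = 2031-01-21, MAX = 2031-09-16.
10 days remain in January 2031 after the 21st (31 − 21).
Full months from February 2031 through August 2031 contribute their day counts.
Then 16 days into September 2031.
Total: 10 + 28 + 31 + 30 + 31 + 30 + 31 + 31 + 16 = 238.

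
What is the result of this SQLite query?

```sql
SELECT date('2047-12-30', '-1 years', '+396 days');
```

Adding -1 year to 2047-12-30 gives 2046-12-30.
Applying '+396 days' to 2046-12-30: counting 396 days forward gives 2048-01-30.

2048-01-30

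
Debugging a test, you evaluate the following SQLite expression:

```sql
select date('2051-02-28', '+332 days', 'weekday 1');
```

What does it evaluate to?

Applying '+332 days' to 2051-02-28: counting 332 days forward gives 2052-01-26.
`weekday 1` advances to the next Monday; 2052-01-26 is a Friday, so it moves forward to 2052-01-29.

2052-01-29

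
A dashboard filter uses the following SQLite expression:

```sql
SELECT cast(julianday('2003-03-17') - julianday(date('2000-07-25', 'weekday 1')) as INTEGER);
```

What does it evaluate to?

959

`weekday 1` advances to the next Monday; 2000-07-25 is a Tuesday, so it moves forward to 2000-07-31.
0 days remain in July 2000 after the 31st (31 − 31).
Full months from August 2000 through February 2003 contribute their day counts.
Then 17 days into March 2003.
Total: 0 + 31 + 30 + 31 + 30 + 31 + 31 + 28 + 31 + 30 + 31 + 30 + 31 + 31 + 30 + 31 + 30 + 31 + 31 + 28 + 31 + 30 + 31 + 30 + 31 + 31 + 30 + 31 + 30 + 31 + 31 + 28 + 17 = 959.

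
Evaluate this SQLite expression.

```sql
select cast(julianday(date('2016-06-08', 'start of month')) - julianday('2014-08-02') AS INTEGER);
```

`start of month` rewinds 2016-06-08 to 2016-06-01.
29 days remain in August 2014 after the 2nd (31 − 2).
Full months from September 2014 through May 2016 contribute their day counts.
Then 1 day into June 2016.
Total: 29 + 30 + 31 + 30 + 31 + 31 + 28 + 31 + 30 + 31 + 30 + 31 + 31 + 30 + 31 + 30 + 31 + 31 + 29 + 31 + 30 + 31 + 1 = 669.

669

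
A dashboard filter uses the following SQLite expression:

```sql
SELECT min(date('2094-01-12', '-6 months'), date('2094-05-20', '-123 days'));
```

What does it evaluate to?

2093-07-12

date('2094-01-12', '-6 months') → 2093-07-12.
date('2094-05-20', '-123 days') → 2094-01-17.
Earlier of the two is 2093-07-12.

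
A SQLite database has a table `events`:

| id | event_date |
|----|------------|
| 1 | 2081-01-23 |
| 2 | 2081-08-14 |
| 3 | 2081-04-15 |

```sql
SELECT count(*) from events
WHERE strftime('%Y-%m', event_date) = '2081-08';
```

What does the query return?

Rows with year-month 2081-08: 2081-08-14 → 1.

1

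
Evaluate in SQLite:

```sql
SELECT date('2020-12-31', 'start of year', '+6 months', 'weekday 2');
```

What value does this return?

`start of year` rewinds 2020-12-31 to 2020-01-01.
Adding +6 months to 2020-01-01 gives 2020-07-01.
`weekday 2` advances to the next Tuesday; 2020-07-01 is a Wednesday, so it moves forward to 2020-07-07.

2020-07-07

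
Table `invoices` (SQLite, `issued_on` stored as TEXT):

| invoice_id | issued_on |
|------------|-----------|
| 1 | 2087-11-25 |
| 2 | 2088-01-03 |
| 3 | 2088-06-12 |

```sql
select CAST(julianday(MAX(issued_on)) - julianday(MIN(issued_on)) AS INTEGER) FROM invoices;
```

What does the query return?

MIN = 2087-11-25, MAX = 2088-06-12.
5 days remain in November 2087 after the 25th (30 − 25).
Full months from December 2087 through May 2088 contribute their day counts.
Then 12 days into June 2088.
Total: 5 + 31 + 31 + 29 + 31 + 30 + 31 + 12 = 200.

200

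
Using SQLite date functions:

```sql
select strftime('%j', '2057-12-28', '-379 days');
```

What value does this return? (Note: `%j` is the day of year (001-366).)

349

First apply '-379 days': 2057-12-28 → 2056-12-14.
Day-of-year for 2056-12-14: days since 2056-01-01 inclusive = 349, zero-padded to 349.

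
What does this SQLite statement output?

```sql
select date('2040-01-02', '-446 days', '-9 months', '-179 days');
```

Applying '-446 days' to 2040-01-02: counting 446 days back gives 2038-10-13.
Adding -9 months to 2038-10-13 gives 2038-01-13.
Applying '-179 days' to 2038-01-13: counting 179 days back gives 2037-07-18.

2037-07-18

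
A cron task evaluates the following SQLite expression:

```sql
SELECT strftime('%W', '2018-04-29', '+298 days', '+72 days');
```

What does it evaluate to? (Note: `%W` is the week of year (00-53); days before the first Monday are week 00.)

17

First apply '+298 days', '+72 days': 2018-04-29 → 2019-05-04.
2019-05-04 is a Saturday. SQLite's %W counts Mondays since the year started; the result is 17.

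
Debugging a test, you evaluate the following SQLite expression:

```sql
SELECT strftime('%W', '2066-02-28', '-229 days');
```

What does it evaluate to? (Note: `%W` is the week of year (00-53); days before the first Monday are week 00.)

28

First apply '-229 days': 2066-02-28 → 2065-07-14.
2065-07-14 is a Tuesday. SQLite's %W counts Mondays since the year started; the result is 28.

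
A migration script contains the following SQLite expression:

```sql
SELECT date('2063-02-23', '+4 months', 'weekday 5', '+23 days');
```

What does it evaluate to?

2063-07-22

Adding +4 months to 2063-02-23 gives 2063-06-23.
`weekday 5` advances to the next Friday; 2063-06-23 is a Saturday, so it moves forward to 2063-06-29.
June 2063 has 30 days; 1 remain after the 29th, so 2 days reach 2063-07-01.
Advancing 21 more days within July lands on 2063-07-22.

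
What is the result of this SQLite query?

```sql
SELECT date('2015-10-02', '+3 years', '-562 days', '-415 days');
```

2016-01-29

Adding +3 years to 2015-10-02 gives 2018-10-02.
Applying '-562 days' to 2018-10-02: counting 562 days back gives 2017-03-19.
Applying '-415 days' to 2017-03-19: counting 415 days back gives 2016-01-29.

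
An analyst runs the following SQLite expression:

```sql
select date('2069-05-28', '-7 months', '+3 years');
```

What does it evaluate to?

Adding -7 months to 2069-05-28 gives 2068-10-28.
Adding +3 years to 2068-10-28 gives 2071-10-28.

2071-10-28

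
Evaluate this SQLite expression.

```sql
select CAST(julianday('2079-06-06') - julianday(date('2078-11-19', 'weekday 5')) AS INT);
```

`weekday 5` advances to the next Friday; 2078-11-19 is a Saturday, so it moves forward to 2078-11-25.
5 days remain in November 2078 after the 25th (30 − 25).
Full months from December 2078 through May 2079 contribute their day counts.
Then 6 days into June 2079.
Total: 5 + 31 + 31 + 28 + 31 + 30 + 31 + 6 = 193.

193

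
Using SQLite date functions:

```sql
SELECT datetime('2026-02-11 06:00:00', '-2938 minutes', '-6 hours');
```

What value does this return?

2026-02-08 23:02:00

2938 minutes = 48h 58m; -2938 minutes from 2026-02-11 06:00:00 is 2026-02-09 05:02:00 (crosses midnight).
-6 hours from 2026-02-09 05:02:00 is 2026-02-08 23:02:00 (crosses midnight).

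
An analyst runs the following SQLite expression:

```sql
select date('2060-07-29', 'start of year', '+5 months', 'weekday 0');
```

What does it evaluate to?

`start of year` rewinds 2060-07-29 to 2060-01-01.
Adding +5 months to 2060-01-01 gives 2060-06-01.
`weekday 0` advances to the next Sunday; 2060-06-01 is a Tuesday, so it moves forward to 2060-06-06.

2060-06-06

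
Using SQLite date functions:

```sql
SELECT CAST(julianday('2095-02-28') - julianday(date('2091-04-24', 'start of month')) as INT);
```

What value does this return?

`start of month` rewinds 2091-04-24 to 2091-04-01.
29 days remain in April 2091 after the 1st (30 − 1).
Full months from May 2091 through January 2095 contribute their day counts.
Then 28 days into February 2095.
Total: 29 + 31 + 30 + 31 + 31 + 30 + 31 + 30 + 31 + 31 + 29 + 31 + 30 + 31 + 30 + 31 + 31 + 30 + 31 + 30 + 31 + 31 + 28 + 31 + 30 + 31 + 30 + 31 + 31 + 30 + 31 + 30 + 31 + 31 + 28 + 31 + 30 + 31 + 30 + 31 + 31 + 30 + 31 + 30 + 31 + 31 + 28 = 1429.

1429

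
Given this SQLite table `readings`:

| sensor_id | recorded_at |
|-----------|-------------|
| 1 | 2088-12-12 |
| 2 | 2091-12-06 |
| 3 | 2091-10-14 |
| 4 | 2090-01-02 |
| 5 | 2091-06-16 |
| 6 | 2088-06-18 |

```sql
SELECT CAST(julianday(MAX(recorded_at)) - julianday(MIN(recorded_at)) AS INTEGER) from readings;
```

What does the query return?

1266

MIN = 2088-06-18, MAX = 2091-12-06.
12 days remain in June 2088 after the 18th (30 − 18).
Full months from July 2088 through November 2091 contribute their day counts.
Then 6 days into December 2091.
Total: 12 + 31 + 31 + 30 + 31 + 30 + 31 + 31 + 28 + 31 + 30 + 31 + 30 + 31 + 31 + 30 + 31 + 30 + 31 + 31 + 28 + 31 + 30 + 31 + 30 + 31 + 31 + 30 + 31 + 30 + 31 + 31 + 28 + 31 + 30 + 31 + 30 + 31 + 31 + 30 + 31 + 30 + 6 = 1266.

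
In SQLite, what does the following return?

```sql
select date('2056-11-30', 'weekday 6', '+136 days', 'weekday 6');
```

2057-04-21

`weekday 6` advances to the next Saturday; 2056-11-30 is a Thursday, so it moves forward to 2056-12-02.
Applying '+136 days' to 2056-12-02: counting 136 days forward gives 2057-04-17.
`weekday 6` advances to the next Saturday; 2057-04-17 is a Tuesday, so it moves forward to 2057-04-21.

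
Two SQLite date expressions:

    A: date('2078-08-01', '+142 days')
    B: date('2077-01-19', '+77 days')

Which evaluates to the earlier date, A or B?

A = 2078-12-21.
B = 2077-04-06.
B is earlier.

B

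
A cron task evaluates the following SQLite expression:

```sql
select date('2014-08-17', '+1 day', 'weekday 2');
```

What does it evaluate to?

Advancing 1 more day within August lands on 2014-08-18.
`weekday 2` advances to the next Tuesday; 2014-08-18 is a Monday, so it moves forward to 2014-08-19.

2014-08-19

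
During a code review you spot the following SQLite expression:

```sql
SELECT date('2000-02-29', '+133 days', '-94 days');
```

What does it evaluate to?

2000-04-08

Applying '+133 days' to 2000-02-29: counting 133 days forward gives 2000-07-11.
Applying '-94 days' to 2000-07-11: counting 94 days back gives 2000-04-08.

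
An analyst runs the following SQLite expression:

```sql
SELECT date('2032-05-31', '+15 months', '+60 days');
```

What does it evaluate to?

2033-10-30

Adding +15 months to 2032-05-31 gives 2033-08-31.
Applying '+60 days' to 2033-08-31: counting 60 days forward gives 2033-10-30.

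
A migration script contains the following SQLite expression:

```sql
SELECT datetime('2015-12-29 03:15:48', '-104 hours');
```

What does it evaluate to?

-104 hours from 2015-12-29 03:15:48 is 2015-12-24 19:15:48 (crosses midnight).

2015-12-24 19:15:48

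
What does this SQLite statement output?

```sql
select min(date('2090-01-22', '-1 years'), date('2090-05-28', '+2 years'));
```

2089-01-22

date('2090-01-22', '-1 years') → 2089-01-22.
date('2090-05-28', '+2 years') → 2092-05-28.
Earlier of the two is 2089-01-22.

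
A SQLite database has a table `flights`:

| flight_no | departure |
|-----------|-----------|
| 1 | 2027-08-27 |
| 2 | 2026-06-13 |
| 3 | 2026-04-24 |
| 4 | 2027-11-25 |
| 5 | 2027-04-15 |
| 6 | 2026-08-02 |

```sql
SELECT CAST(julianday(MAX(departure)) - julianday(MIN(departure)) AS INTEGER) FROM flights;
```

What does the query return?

MIN = 2026-04-24, MAX = 2027-11-25.
6 days remain in April 2026 after the 24th (30 − 24).
Full months from May 2026 through October 2027 contribute their day counts.
Then 25 days into November 2027.
Total: 6 + 31 + 30 + 31 + 31 + 30 + 31 + 30 + 31 + 31 + 28 + 31 + 30 + 31 + 30 + 31 + 31 + 30 + 31 + 25 = 580.

580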